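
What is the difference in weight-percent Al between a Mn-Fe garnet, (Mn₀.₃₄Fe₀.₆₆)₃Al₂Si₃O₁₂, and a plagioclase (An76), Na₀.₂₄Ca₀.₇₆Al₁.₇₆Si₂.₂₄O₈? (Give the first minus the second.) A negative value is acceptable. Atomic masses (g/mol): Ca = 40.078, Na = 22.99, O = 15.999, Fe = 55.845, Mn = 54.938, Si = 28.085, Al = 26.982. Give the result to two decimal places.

First mineral: 53.964 g Al in 496.817 g formula = 10.86 wt% Al.
Second mineral: 47.488 g Al in 274.368 g formula = 17.31 wt% Al.
10.86% − 17.31% gives a difference of -6.45 percentage points.

-6.45 percentage points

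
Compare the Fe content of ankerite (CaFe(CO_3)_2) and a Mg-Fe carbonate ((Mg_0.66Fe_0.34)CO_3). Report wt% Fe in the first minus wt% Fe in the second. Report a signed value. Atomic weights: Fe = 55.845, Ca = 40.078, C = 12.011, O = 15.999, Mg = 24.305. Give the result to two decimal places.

Fe in CaFe(CO_3)_2: molar mass 215.939 g/mol; 1×55.845 = 55.845 g → 25.86 wt%.
Fe in (Mg_0.66Fe_0.34)CO_3: molar mass 95.037 g/mol; 0.34×55.845 = 18.987 g → 19.98 wt%.
Difference = 25.86 − 19.98 = 5.88 percentage points.

5.88 percentage points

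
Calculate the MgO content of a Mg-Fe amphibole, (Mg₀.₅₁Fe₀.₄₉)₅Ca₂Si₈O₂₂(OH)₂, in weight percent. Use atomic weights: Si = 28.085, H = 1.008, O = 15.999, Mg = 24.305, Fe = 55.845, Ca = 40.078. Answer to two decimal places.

11.55 wt%

Molar mass of (Mg₀.₅₁Fe₀.₄₉)₅Ca₂Si₈O₂₂(OH)₂ = 2.55*24.305 + 2.45*55.845 + 2*40.078 + 8*28.085 + 24*15.999 + 2*1.008 = 889.626 g/mol.
Each formula unit contains 2.55 Mg, equivalent to 2.55/1 = 2.5500 mol MgO.
M(MgO) = 1×24.305 + 1×15.999 = 40.304 g/mol.
Mass of MgO per formula unit = 2.5500 × 40.304 = 102.775 g.
MgO wt% = 102.775 / 889.626 × 100 = 11.55%.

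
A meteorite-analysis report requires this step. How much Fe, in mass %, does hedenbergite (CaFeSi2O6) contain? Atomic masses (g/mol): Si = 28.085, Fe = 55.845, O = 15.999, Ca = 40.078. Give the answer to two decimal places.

22.51 mass %

M(CaFeSi2O6) = 248.087 g/mol.
Fe contributes 1 × 55.845 = 55.845 g per mole.
55.845/248.087 = 0.2251 → 22.51%.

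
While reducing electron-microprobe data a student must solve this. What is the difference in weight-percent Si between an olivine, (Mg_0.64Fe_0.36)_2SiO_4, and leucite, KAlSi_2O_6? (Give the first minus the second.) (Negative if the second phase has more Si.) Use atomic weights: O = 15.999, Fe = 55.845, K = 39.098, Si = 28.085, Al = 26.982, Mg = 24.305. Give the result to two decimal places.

-8.55 percentage points

First mineral: 28.085 g Si in 163.400 g formula = 17.19 wt% Si.
Second mineral: 56.170 g Si in 218.244 g formula = 25.74 wt% Si.
17.19% − 25.74% gives a difference of -8.55 percentage points.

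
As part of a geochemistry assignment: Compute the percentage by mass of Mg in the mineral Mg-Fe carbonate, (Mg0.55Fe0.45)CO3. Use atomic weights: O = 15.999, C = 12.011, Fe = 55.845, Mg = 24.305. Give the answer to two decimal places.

Formula mass = 0.55*24.305 + 0.45*55.845 + 1*12.011 + 3*15.999 = 98.506 g/mol, of which 13.368 g is Mg.
So Mg makes up 13.368/98.506 = 0.1357 of the mass, i.e. 13.57%.

13.57 mass %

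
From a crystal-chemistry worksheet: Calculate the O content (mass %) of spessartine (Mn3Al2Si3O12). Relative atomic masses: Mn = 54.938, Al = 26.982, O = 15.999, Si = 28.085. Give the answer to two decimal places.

Molar mass of Mn3Al2Si3O12: 3*54.938 + 2*26.982 + 3*28.085 + 12*15.999 = 495.021 g/mol.
Mass of O per formula unit: 12 × 15.999 = 191.988 g.
Weight fraction O = 191.988 / 495.021 = 0.3878.

38.78 mass %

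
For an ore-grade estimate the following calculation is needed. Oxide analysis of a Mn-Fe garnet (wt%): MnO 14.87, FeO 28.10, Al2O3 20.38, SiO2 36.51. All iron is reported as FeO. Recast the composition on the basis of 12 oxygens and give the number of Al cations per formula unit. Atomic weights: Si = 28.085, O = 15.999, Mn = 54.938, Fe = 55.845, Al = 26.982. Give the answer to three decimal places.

1.986 Al apfu

14.87 wt% MnO ÷ 70.937 g/mol = 0.20962 mol, giving 0.20962 Mn and 0.20962 O.
28.10 wt% FeO ÷ 71.844 g/mol = 0.39113 mol, giving 0.39113 Fe and 0.39113 O.
20.38 wt% Al2O3 ÷ 101.961 g/mol = 0.19988 mol, giving 0.39976 Al and 0.59964 O.
36.51 wt% SiO2 ÷ 60.083 g/mol = 0.60766 mol, giving 0.60766 Si and 1.21532 O.
Oxygen sums to 2.41571; scaling by 12/2.41571 = 4.96748 puts the formula on 12 O.
Al: 0.39976 × 4.96748 = 1.986 atoms per formula unit.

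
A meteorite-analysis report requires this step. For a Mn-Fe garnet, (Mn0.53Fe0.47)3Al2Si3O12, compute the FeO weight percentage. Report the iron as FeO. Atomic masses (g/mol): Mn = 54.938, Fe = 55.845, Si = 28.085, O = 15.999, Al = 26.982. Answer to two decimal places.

Molar mass of (Mn0.53Fe0.47)3Al2Si3O12 = 1.59*54.938 + 1.41*55.845 + 2*26.982 + 3*28.085 + 12*15.999 = 496.300 g/mol.
Each formula unit contains 1.41 Fe, equivalent to 1.41/1 = 1.4100 mol FeO.
M(FeO) = 1×55.845 + 1×15.999 = 71.844 g/mol.
Mass of FeO per formula unit = 1.4100 × 71.844 = 101.300 g.
FeO wt% = 101.300 / 496.300 × 100 = 20.41%.

20.41 wt%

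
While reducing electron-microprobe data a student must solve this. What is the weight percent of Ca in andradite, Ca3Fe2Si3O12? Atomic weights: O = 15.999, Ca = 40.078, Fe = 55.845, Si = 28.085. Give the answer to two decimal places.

M(Ca3Fe2Si3O12) = 508.167 g/mol.
Ca contributes 3 × 40.078 = 120.234 g per mole.
120.234/508.167 = 0.2366 → 23.66%.

23.66 mass %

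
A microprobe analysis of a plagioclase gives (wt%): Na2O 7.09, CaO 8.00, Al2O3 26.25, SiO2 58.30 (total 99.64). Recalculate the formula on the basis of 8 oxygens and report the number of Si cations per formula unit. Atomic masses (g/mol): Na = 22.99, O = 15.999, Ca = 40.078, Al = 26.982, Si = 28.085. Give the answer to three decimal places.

Na2O: 7.09/61.979 = 0.11439 mol → 0.22878 mol Na, 0.11439 mol O.
CaO: 8.00/56.077 = 0.14266 mol → 0.14266 mol Ca, 0.14266 mol O.
Al2O3: 26.25/101.961 = 0.25745 mol → 0.51490 mol Al, 0.77235 mol O.
SiO2: 58.30/60.083 = 0.97032 mol → 0.97032 mol Si, 1.94064 mol O.
Total oxygen = 2.97004 mol. Normalization factor = 8/2.97004 = 2.69357.
Si per 8 O = 0.97032 × 2.69357 = 2.614.

2.614 Si apfu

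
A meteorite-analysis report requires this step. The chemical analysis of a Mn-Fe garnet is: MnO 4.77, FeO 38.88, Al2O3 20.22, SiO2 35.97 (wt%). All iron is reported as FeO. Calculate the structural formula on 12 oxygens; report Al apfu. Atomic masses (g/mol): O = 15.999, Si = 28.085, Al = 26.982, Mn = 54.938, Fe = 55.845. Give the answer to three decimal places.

1.983 Al apfu

MnO (M=70.937): mol = 0.06724; Mn = 0.06724, O = 0.06724.
FeO (M=71.844): mol = 0.54117; Fe = 0.54117, O = 0.54117.
Al2O3 (M=101.961): mol = 0.19831; Al = 0.39662, O = 0.59493.
SiO2 (M=60.083): mol = 0.59867; Si = 0.59867, O = 1.19734.
ΣO = 2.40068; factor = 12/ΣO = 4.99858.
Al apfu = 0.39662 × 4.99858 = 1.983.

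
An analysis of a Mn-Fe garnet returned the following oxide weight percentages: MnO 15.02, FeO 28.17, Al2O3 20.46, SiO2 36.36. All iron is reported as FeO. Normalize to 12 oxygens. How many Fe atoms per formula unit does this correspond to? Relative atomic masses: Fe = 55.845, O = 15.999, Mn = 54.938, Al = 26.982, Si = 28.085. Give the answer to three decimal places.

15.02 wt% MnO ÷ 70.937 g/mol = 0.21174 mol, giving 0.21174 Mn and 0.21174 O.
28.17 wt% FeO ÷ 71.844 g/mol = 0.39210 mol, giving 0.39210 Fe and 0.39210 O.
20.46 wt% Al2O3 ÷ 101.961 g/mol = 0.20066 mol, giving 0.40132 Al and 0.60198 O.
36.36 wt% SiO2 ÷ 60.083 g/mol = 0.60516 mol, giving 0.60516 Si and 1.21032 O.
Oxygen sums to 2.41614; scaling by 12/2.41614 = 4.96660 puts the formula on 12 O.
Fe: 0.39210 × 4.96660 = 1.947 atoms per formula unit.

1.947 Fe apfu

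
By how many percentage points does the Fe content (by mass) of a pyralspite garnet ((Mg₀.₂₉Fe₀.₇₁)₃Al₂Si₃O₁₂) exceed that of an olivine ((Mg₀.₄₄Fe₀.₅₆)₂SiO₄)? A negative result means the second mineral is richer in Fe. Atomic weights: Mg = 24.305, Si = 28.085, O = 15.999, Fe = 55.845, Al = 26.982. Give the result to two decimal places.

-10.24 percentage points

First mineral: 118.950 g Fe in 470.302 g formula = 25.29 wt% Fe.
Second mineral: 62.546 g Fe in 176.016 g formula = 35.53 wt% Fe.
25.29% − 35.53% gives a difference of -10.24 percentage points.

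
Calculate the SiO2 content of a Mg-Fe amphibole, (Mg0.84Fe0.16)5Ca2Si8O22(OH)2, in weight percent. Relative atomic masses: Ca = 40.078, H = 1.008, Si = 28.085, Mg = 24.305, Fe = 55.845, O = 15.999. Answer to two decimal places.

57.39 wt%

M((Mg0.84Fe0.16)5Ca2Si8O22(OH)2) = 837.585 g/mol; M(SiO2) = 60.083 g/mol.
Moles SiO2 per formula unit = 8 Si ÷ 1 = 8.0000.
SiO2 fraction = (8.0000 × 60.083) / 837.585 = 480.664/837.585 = 0.5739.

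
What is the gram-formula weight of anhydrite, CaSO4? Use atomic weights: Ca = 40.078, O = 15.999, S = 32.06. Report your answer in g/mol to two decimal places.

M = 1·40.078 + 1·32.06 + 4·15.999

136.13 g/mol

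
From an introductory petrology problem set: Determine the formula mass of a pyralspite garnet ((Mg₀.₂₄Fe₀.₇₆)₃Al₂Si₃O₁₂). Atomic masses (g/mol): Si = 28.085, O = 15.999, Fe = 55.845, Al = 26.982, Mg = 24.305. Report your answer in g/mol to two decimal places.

475.03 g/mol

The formula mass is the sum 0.72×24.305 + 2.28×55.845 + 2×26.982 + 3×28.085 + 12×15.999.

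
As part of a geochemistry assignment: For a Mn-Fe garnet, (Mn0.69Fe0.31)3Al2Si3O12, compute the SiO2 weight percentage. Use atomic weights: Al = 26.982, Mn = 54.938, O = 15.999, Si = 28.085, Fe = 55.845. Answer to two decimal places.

Molar mass of (Mn0.69Fe0.31)3Al2Si3O12 = 2.07*54.938 + 0.93*55.845 + 2*26.982 + 3*28.085 + 12*15.999 = 495.865 g/mol.
Each formula unit contains 3 Si, equivalent to 3/1 = 3.0000 mol SiO2.
M(SiO2) = 1×28.085 + 2×15.999 = 60.083 g/mol.
Mass of SiO2 per formula unit = 3.0000 × 60.083 = 180.249 g.
SiO2 wt% = 180.249 / 495.865 × 100 = 36.35%.

36.35 wt%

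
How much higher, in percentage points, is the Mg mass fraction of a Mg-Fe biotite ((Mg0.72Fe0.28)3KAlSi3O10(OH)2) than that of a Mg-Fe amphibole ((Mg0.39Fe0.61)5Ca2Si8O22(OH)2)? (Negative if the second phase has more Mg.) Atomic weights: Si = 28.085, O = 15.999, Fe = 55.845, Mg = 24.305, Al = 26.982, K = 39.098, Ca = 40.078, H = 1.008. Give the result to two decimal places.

6.61 percentage points

First mineral: 52.499 g Mg in 443.748 g formula = 11.83 wt% Mg.
Second mineral: 47.395 g Mg in 908.550 g formula = 5.22 wt% Mg.
11.83% − 5.22% gives a difference of 6.61 percentage points.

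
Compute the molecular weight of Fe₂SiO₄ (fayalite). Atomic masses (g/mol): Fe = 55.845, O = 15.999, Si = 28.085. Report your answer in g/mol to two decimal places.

203.77 g/mol

Fe: 2 × 55.845 = 111.6900
Si: 1 × 28.085 = 28.0850
O: 4 × 15.999 = 63.9960
Summing the contributions gives the formula mass.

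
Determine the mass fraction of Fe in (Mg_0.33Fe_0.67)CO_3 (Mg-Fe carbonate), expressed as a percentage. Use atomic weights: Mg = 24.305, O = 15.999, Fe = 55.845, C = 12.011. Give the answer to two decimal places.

M((Mg_0.33Fe_0.67)CO_3) = 105.445 g/mol.
Fe contributes 0.67 × 55.845 = 37.416 g per mole.
37.416/105.445 = 0.3548 → 35.48%.

35.48 mass %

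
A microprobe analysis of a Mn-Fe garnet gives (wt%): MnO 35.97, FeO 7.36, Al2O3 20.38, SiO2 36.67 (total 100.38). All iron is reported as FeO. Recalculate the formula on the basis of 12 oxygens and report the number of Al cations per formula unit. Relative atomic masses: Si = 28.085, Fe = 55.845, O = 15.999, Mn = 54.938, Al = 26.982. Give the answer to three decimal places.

1.974 Al apfu

35.97 wt% MnO ÷ 70.937 g/mol = 0.50707 mol, giving 0.50707 Mn and 0.50707 O.
7.36 wt% FeO ÷ 71.844 g/mol = 0.10244 mol, giving 0.10244 Fe and 0.10244 O.
20.38 wt% Al2O3 ÷ 101.961 g/mol = 0.19988 mol, giving 0.39976 Al and 0.59964 O.
36.67 wt% SiO2 ÷ 60.083 g/mol = 0.61032 mol, giving 0.61032 Si and 1.22064 O.
Oxygen sums to 2.42979; scaling by 12/2.42979 = 4.93870 puts the formula on 12 O.
Al: 0.39976 × 4.93870 = 1.974 atoms per formula unit.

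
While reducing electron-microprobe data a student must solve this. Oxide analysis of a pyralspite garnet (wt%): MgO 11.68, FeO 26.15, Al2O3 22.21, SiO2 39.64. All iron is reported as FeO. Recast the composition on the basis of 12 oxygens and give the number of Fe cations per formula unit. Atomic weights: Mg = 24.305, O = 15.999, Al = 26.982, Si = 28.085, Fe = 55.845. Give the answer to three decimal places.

MgO: 11.68/40.304 = 0.28980 mol → 0.28980 mol Mg, 0.28980 mol O.
FeO: 26.15/71.844 = 0.36398 mol → 0.36398 mol Fe, 0.36398 mol O.
Al2O3: 22.21/101.961 = 0.21783 mol → 0.43566 mol Al, 0.65349 mol O.
SiO2: 39.64/60.083 = 0.65975 mol → 0.65975 mol Si, 1.31950 mol O.
Total oxygen = 2.62677 mol. Normalization factor = 12/2.62677 = 4.56835.
Fe per 12 O = 0.36398 × 4.56835 = 1.663.

1.663 Fe apfu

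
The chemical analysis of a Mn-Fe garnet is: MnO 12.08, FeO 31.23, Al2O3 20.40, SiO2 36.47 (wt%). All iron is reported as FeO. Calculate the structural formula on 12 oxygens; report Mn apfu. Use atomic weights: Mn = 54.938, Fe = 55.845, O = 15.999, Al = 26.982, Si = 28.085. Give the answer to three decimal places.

MnO: 12.08/70.937 = 0.17029 mol → 0.17029 mol Mn, 0.17029 mol O.
FeO: 31.23/71.844 = 0.43469 mol → 0.43469 mol Fe, 0.43469 mol O.
Al2O3: 20.40/101.961 = 0.20008 mol → 0.40016 mol Al, 0.60024 mol O.
SiO2: 36.47/60.083 = 0.60699 mol → 0.60699 mol Si, 1.21398 mol O.
Total oxygen = 2.41920 mol. Normalization factor = 12/2.41920 = 4.96032.
Mn per 12 O = 0.17029 × 4.96032 = 0.845.

0.845 Mn apfu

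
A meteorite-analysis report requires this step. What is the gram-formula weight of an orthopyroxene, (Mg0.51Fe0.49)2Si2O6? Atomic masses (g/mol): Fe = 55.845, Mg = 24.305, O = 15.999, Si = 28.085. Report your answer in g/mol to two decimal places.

231.68 g/mol

M = 1.02·24.305 + 0.98·55.845 + 2·28.085 + 6·15.999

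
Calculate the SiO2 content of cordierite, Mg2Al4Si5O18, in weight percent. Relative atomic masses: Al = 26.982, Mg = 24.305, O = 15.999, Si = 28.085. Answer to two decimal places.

Molar mass of Mg2Al4Si5O18 = 2·24.305 + 4·26.982 + 5·28.085 + 18·15.999 = 584.945 g/mol.
Each formula unit contains 5 Si, equivalent to 5/1 = 5.0000 mol SiO2.
M(SiO2) = 1×28.085 + 2×15.999 = 60.083 g/mol.
Mass of SiO2 per formula unit = 5.0000 × 60.083 = 300.415 g.
SiO2 wt% = 300.415 / 584.945 × 100 = 51.36%.

51.36 wt%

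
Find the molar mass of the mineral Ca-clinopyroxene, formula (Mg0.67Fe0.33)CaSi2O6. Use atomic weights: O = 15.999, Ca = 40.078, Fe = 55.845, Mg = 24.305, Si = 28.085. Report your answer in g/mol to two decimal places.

M = 0.67·24.305 + 0.33·55.845 + 1·40.078 + 2·28.085 + 6·15.999

226.96 g/mol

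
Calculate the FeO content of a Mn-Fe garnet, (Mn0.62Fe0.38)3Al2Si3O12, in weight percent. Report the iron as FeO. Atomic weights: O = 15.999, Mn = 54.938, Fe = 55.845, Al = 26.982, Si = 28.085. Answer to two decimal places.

16.51 wt%

M((Mn0.62Fe0.38)3Al2Si3O12) = 496.055 g/mol; M(FeO) = 71.844 g/mol.
Moles FeO per formula unit = 1.14 Fe ÷ 1 = 1.1400.
FeO fraction = (1.1400 × 71.844) / 496.055 = 81.902/496.055 = 0.1651.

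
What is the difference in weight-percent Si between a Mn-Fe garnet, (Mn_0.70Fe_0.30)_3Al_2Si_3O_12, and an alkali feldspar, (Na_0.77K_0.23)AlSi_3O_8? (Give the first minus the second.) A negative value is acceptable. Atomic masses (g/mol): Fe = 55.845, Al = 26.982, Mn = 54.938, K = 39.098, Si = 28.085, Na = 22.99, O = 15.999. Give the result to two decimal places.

First mineral: 84.255 g Si in 495.837 g formula = 16.99 wt% Si.
Second mineral: 84.255 g Si in 265.924 g formula = 31.68 wt% Si.
16.99% − 31.68% gives a difference of -14.69 percentage points.

-14.69 percentage points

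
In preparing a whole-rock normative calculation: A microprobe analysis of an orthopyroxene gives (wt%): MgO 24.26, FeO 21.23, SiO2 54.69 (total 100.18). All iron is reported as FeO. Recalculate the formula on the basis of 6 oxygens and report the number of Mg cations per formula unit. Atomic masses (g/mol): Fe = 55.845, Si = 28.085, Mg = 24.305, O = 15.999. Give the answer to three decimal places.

1.329 Mg apfu

MgO: 24.26/40.304 = 0.60193 mol → 0.60193 mol Mg, 0.60193 mol O.
FeO: 21.23/71.844 = 0.29550 mol → 0.29550 mol Fe, 0.29550 mol O.
SiO2: 54.69/60.083 = 0.91024 mol → 0.91024 mol Si, 1.82048 mol O.
Total oxygen = 2.71791 mol. Normalization factor = 6/2.71791 = 2.20758.
Mg per 6 O = 0.60193 × 2.20758 = 1.329.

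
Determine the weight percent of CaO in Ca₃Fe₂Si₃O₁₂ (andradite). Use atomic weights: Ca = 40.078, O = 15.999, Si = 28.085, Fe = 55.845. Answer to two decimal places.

M(Ca₃Fe₂Si₃O₁₂) = 508.167 g/mol; M(CaO) = 56.077 g/mol.
Moles CaO per formula unit = 3 Ca ÷ 1 = 3.0000.
CaO fraction = (3.0000 × 56.077) / 508.167 = 168.231/508.167 = 0.3311.

33.11 wt%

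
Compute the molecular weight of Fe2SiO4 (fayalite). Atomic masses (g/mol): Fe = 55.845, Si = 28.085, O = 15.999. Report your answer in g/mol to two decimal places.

203.77 g/mol

M = 2*55.845 + 1*28.085 + 4*15.999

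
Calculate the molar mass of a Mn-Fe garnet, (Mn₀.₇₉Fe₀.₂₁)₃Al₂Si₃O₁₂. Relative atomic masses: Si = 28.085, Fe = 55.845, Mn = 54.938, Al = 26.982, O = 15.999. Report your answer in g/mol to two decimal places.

M = 2.37×54.938 + 0.63×55.845 + 2×26.982 + 3×28.085 + 12×15.999

495.59 g/mol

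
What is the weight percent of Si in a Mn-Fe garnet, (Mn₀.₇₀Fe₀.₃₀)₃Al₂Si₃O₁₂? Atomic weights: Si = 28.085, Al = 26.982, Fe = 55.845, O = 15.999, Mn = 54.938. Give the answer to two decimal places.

Formula mass = 2.10×54.938 + 0.90×55.845 + 2×26.982 + 3×28.085 + 12×15.999 = 495.837 g/mol, of which 84.255 g is Si.
So Si makes up 84.255/495.837 = 0.1699 of the mass, i.e. 16.99%.

16.99 weight percent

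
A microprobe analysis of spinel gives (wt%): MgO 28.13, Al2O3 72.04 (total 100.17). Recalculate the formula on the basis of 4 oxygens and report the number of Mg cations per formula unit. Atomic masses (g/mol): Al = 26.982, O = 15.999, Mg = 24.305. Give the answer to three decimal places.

0.991 Mg apfu

28.13 wt% MgO ÷ 40.304 g/mol = 0.69795 mol, giving 0.69795 Mg and 0.69795 O.
72.04 wt% Al2O3 ÷ 101.961 g/mol = 0.70654 mol, giving 1.41308 Al and 2.11962 O.
Oxygen sums to 2.81757; scaling by 4/2.81757 = 1.41966 puts the formula on 4 O.
Mg: 0.69795 × 1.41966 = 0.991 atoms per formula unit.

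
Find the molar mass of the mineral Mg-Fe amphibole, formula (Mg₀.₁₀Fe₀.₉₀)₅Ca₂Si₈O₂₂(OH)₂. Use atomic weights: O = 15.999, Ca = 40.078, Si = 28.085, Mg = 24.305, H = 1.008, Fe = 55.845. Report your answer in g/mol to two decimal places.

954.28 g/mol

M = 0.50*24.305 + 4.50*55.845 + 2*40.078 + 8*28.085 + 24*15.999 + 2*1.008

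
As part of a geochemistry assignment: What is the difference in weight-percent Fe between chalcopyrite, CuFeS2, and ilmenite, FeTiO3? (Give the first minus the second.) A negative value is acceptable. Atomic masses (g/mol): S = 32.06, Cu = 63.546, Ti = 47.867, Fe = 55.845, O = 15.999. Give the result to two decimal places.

-6.38 percentage points

First mineral: 55.845 g Fe in 183.511 g formula = 30.43 wt% Fe.
Second mineral: 55.845 g Fe in 151.709 g formula = 36.81 wt% Fe.
30.43% − 36.81% gives a difference of -6.38 percentage points.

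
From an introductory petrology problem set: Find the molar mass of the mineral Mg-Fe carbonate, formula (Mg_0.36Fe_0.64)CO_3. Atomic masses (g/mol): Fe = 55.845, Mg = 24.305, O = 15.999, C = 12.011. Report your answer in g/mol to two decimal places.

104.50 g/mol

The formula mass is the sum 0.36(24.305) + 0.64(55.845) + 1(12.011) + 3(15.999).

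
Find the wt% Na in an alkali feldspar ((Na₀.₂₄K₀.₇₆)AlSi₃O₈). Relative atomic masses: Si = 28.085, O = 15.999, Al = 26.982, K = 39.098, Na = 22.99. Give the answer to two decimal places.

2.01 wt%

Molar mass of (Na₀.₂₄K₀.₇₆)AlSi₃O₈: 0.24×22.99 + 0.76×39.098 + 1×26.982 + 3×28.085 + 8×15.999 = 274.461 g/mol.
Mass of Na per formula unit: 0.24 × 22.99 = 5.518 g.
Weight fraction Na = 5.518 / 274.461 = 0.0201.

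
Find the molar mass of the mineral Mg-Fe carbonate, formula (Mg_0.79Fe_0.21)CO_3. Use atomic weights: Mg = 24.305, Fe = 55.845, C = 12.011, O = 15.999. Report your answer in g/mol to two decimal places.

90.94 g/mol

M = 0.79·24.305 + 0.21·55.845 + 1·12.011 + 3·15.999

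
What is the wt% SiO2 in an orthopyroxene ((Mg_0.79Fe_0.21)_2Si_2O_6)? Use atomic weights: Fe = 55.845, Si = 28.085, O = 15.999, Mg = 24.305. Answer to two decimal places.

56.15 wt%

M((Mg_0.79Fe_0.21)_2Si_2O_6) = 214.021 g/mol; M(SiO2) = 60.083 g/mol.
Moles SiO2 per formula unit = 2 Si ÷ 1 = 2.0000.
SiO2 fraction = (2.0000 × 60.083) / 214.021 = 120.166/214.021 = 0.5615.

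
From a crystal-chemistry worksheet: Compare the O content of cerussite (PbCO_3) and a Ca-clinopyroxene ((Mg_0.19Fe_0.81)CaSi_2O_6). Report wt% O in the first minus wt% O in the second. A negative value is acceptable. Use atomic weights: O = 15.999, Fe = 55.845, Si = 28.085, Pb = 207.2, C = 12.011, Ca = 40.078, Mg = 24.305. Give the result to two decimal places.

O in PbCO_3: molar mass 267.208 g/mol; 3×15.999 = 47.997 g → 17.96 wt%.
O in (Mg_0.19Fe_0.81)CaSi_2O_6: molar mass 242.094 g/mol; 6×15.999 = 95.994 g → 39.65 wt%.
Difference = 17.96 − 39.65 = -21.69 percentage points.

-21.69 percentage points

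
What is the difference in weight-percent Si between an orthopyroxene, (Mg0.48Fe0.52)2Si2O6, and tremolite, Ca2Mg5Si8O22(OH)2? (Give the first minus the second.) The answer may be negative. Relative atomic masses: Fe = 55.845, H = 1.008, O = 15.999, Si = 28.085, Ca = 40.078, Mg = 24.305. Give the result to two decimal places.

-3.61 percentage points

First mineral: 56.170 g Si in 233.576 g formula = 24.05 wt% Si.
Second mineral: 224.680 g Si in 812.353 g formula = 27.66 wt% Si.
24.05% − 27.66% gives a difference of -3.61 percentage points.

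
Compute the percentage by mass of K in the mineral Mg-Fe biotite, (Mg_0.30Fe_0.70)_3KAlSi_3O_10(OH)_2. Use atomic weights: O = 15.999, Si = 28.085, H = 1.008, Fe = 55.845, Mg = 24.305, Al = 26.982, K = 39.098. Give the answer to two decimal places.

Formula mass = 0.90·24.305 + 2.10·55.845 + 1·39.098 + 1·26.982 + 3·28.085 + 12·15.999 + 2·1.008 = 483.488 g/mol, of which 39.098 g is K.
So K makes up 39.098/483.488 = 0.0809 of the mass, i.e. 8.09%.

8.09 mass %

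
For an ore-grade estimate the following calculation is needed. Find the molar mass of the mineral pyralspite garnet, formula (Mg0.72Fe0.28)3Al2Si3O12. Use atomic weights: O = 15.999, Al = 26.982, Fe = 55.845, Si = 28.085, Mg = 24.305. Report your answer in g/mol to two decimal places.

M = 2.16×24.305 + 0.84×55.845 + 2×26.982 + 3×28.085 + 12×15.999

429.62 g/mol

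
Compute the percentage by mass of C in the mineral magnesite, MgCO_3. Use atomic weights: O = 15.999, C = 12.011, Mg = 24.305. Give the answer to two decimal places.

Molar mass of MgCO_3: 1×24.305 + 1×12.011 + 3×15.999 = 84.313 g/mol.
Mass of C per formula unit: 1 × 12.011 = 12.011 g.
Weight fraction C = 12.011 / 84.313 = 0.1425.

14.25 wt%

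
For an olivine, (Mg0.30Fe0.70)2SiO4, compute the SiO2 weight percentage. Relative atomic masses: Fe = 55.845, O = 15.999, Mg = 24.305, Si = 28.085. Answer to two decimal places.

32.50 wt%

Molar mass of (Mg0.30Fe0.70)2SiO4 = 0.60×24.305 + 1.40×55.845 + 1×28.085 + 4×15.999 = 184.847 g/mol.
Each formula unit contains 1 Si, equivalent to 1/1 = 1.0000 mol SiO2.
M(SiO2) = 1×28.085 + 2×15.999 = 60.083 g/mol.
Mass of SiO2 per formula unit = 1.0000 × 60.083 = 60.083 g.
SiO2 wt% = 60.083 / 184.847 × 100 = 32.50%.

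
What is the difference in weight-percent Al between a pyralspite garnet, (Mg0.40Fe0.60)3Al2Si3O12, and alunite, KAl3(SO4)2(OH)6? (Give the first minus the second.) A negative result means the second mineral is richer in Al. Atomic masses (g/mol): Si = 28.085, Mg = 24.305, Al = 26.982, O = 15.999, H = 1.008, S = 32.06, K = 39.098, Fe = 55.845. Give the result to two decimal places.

M((Mg0.40Fe0.60)3Al2Si3O12) = 459.894 g/mol, so wt% Al = 53.964/459.894 × 100 = 11.73%.
M(KAl3(SO4)2(OH)6) = 414.198 g/mol, so wt% Al = 80.946/414.198 × 100 = 19.54%.
11.73 − 19.54 = -7.81 pp.

-7.81 percentage points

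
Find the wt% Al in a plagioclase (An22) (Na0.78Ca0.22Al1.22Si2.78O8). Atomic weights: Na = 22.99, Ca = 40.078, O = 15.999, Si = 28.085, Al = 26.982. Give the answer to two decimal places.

12.39 wt%

Formula mass = 0.78×22.99 + 0.22×40.078 + 1.22×26.982 + 2.78×28.085 + 8×15.999 = 265.736 g/mol, of which 32.918 g is Al.
So Al makes up 32.918/265.736 = 0.1239 of the mass, i.e. 12.39%.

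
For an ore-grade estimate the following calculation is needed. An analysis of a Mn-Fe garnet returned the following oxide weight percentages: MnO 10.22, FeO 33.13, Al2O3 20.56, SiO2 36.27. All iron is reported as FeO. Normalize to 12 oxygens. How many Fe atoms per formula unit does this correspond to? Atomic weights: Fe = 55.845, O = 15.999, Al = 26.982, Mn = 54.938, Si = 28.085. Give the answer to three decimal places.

MnO: 10.22/70.937 = 0.14407 mol → 0.14407 mol Mn, 0.14407 mol O.
FeO: 33.13/71.844 = 0.46114 mol → 0.46114 mol Fe, 0.46114 mol O.
Al2O3: 20.56/101.961 = 0.20165 mol → 0.40330 mol Al, 0.60495 mol O.
SiO2: 36.27/60.083 = 0.60366 mol → 0.60366 mol Si, 1.20732 mol O.
Total oxygen = 2.41748 mol. Normalization factor = 12/2.41748 = 4.96385.
Fe per 12 O = 0.46114 × 4.96385 = 2.289.

2.289 Fe apfu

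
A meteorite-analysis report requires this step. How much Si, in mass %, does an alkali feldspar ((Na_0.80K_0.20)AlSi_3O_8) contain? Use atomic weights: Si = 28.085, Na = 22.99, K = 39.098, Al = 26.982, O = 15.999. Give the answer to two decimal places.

Molar mass of (Na_0.80K_0.20)AlSi_3O_8: 0.80*22.99 + 0.20*39.098 + 1*26.982 + 3*28.085 + 8*15.999 = 265.441 g/mol.
Mass of Si per formula unit: 3 × 28.085 = 84.255 g.
Weight fraction Si = 84.255 / 265.441 = 0.3174.

31.74 mass %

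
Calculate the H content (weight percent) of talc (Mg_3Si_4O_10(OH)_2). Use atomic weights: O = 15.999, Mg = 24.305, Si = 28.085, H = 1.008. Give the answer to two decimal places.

M(Mg_3Si_4O_10(OH)_2) = 379.259 g/mol.
H contributes 2 × 1.008 = 2.016 g per mole.
2.016/379.259 = 0.0053 → 0.53%.

0.53 weight percent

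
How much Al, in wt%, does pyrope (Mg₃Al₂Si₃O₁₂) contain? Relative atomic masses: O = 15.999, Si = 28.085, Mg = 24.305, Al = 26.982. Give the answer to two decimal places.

Formula mass = 3*24.305 + 2*26.982 + 3*28.085 + 12*15.999 = 403.122 g/mol, of which 53.964 g is Al.
So Al makes up 53.964/403.122 = 0.1339 of the mass, i.e. 13.39%.

13.39 wt%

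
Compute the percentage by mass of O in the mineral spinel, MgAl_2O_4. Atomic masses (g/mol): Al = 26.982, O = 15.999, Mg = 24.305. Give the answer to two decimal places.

44.98 wt%

Formula mass = 1×24.305 + 2×26.982 + 4×15.999 = 142.265 g/mol, of which 63.996 g is O.
So O makes up 63.996/142.265 = 0.4498 of the mass, i.e. 44.98%.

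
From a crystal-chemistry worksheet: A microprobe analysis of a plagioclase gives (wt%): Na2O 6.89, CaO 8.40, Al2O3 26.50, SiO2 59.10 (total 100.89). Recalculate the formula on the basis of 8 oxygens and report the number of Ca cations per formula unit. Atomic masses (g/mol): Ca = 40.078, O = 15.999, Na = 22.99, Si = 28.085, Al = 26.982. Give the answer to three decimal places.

0.398 Ca apfu

Na2O (M=61.979): mol = 0.11117; Na = 0.22234, O = 0.11117.
CaO (M=56.077): mol = 0.14979; Ca = 0.14979, O = 0.14979.
Al2O3 (M=101.961): mol = 0.25990; Al = 0.51980, O = 0.77970.
SiO2 (M=60.083): mol = 0.98364; Si = 0.98364, O = 1.96728.
ΣO = 3.00794; factor = 8/ΣO = 2.65963.
Ca apfu = 0.14979 × 2.65963 = 0.398.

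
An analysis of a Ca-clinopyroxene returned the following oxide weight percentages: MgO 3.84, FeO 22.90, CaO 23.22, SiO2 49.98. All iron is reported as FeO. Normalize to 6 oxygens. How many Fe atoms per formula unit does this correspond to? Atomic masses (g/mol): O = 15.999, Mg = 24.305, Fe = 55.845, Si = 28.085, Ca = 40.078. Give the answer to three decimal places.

3.84 wt% MgO ÷ 40.304 g/mol = 0.09528 mol, giving 0.09528 Mg and 0.09528 O.
22.90 wt% FeO ÷ 71.844 g/mol = 0.31875 mol, giving 0.31875 Fe and 0.31875 O.
23.22 wt% CaO ÷ 56.077 g/mol = 0.41407 mol, giving 0.41407 Ca and 0.41407 O.
49.98 wt% SiO2 ÷ 60.083 g/mol = 0.83185 mol, giving 0.83185 Si and 1.66370 O.
Oxygen sums to 2.49180; scaling by 6/2.49180 = 2.40790 puts the formula on 6 O.
Fe: 0.31875 × 2.40790 = 0.768 atoms per formula unit.

0.768 Fe apfu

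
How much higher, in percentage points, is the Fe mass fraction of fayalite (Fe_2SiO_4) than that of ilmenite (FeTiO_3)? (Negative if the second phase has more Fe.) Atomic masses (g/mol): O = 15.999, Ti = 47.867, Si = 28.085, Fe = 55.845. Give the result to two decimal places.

18.00 percentage points

Fe in Fe_2SiO_4: molar mass 203.771 g/mol; 2×55.845 = 111.690 g → 54.81 wt%.
Fe in FeTiO_3: molar mass 151.709 g/mol; 1×55.845 = 55.845 g → 36.81 wt%.
Difference = 54.81 − 36.81 = 18.00 percentage points.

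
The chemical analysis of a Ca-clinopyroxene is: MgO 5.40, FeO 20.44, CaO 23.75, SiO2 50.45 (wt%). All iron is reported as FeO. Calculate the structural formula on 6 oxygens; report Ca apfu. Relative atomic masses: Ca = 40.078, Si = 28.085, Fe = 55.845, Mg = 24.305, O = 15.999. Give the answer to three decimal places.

MgO: 5.40/40.304 = 0.13398 mol → 0.13398 mol Mg, 0.13398 mol O.
FeO: 20.44/71.844 = 0.28451 mol → 0.28451 mol Fe, 0.28451 mol O.
CaO: 23.75/56.077 = 0.42352 mol → 0.42352 mol Ca, 0.42352 mol O.
SiO2: 50.45/60.083 = 0.83967 mol → 0.83967 mol Si, 1.67934 mol O.
Total oxygen = 2.52135 mol. Normalization factor = 6/2.52135 = 2.37968.
Ca per 6 O = 0.42352 × 2.37968 = 1.008.

1.008 Ca apfu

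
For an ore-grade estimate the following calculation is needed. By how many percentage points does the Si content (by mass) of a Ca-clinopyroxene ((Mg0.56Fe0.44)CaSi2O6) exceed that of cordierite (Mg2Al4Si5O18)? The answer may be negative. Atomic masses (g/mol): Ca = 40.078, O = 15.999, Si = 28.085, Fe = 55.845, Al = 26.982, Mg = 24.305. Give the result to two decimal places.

0.37 percentage points

M((Mg0.56Fe0.44)CaSi2O6) = 230.425 g/mol, so wt% Si = 56.170/230.425 × 100 = 24.38%.
M(Mg2Al4Si5O18) = 584.945 g/mol, so wt% Si = 140.425/584.945 × 100 = 24.01%.
24.38 − 24.01 = 0.37 pp.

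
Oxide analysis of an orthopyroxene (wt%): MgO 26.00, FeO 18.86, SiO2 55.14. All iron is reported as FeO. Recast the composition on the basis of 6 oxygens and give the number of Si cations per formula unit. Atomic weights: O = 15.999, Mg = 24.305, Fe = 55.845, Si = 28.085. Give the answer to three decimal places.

26.00 wt% MgO ÷ 40.304 g/mol = 0.64510 mol, giving 0.64510 Mg and 0.64510 O.
18.86 wt% FeO ÷ 71.844 g/mol = 0.26251 mol, giving 0.26251 Fe and 0.26251 O.
55.14 wt% SiO2 ÷ 60.083 g/mol = 0.91773 mol, giving 0.91773 Si and 1.83546 O.
Oxygen sums to 2.74307; scaling by 6/2.74307 = 2.18733 puts the formula on 6 O.
Si: 0.91773 × 2.18733 = 2.007 atoms per formula unit.

2.007 Si apfu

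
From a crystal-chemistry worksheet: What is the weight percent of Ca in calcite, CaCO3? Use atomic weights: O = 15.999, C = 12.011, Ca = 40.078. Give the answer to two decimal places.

M(CaCO3) = 100.086 g/mol.
Ca contributes 1 × 40.078 = 40.078 g per mole.
40.078/100.086 = 0.4004 → 40.04%.

40.04 weight percent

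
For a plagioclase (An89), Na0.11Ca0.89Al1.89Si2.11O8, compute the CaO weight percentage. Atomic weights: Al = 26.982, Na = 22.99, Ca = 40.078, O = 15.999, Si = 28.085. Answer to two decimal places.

Molar mass of Na0.11Ca0.89Al1.89Si2.11O8 = 0.11*22.99 + 0.89*40.078 + 1.89*26.982 + 2.11*28.085 + 8*15.999 = 276.446 g/mol.
Each formula unit contains 0.89 Ca, equivalent to 0.89/1 = 0.8900 mol CaO.
M(CaO) = 1×40.078 + 1×15.999 = 56.077 g/mol.
Mass of CaO per formula unit = 0.8900 × 56.077 = 49.909 g.
CaO wt% = 49.909 / 276.446 × 100 = 18.05%.

18.05 wt%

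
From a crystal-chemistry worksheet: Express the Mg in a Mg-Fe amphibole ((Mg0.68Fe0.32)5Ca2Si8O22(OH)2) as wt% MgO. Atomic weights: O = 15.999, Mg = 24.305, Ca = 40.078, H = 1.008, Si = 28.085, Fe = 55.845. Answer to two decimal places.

M((Mg0.68Fe0.32)5Ca2Si8O22(OH)2) = 862.817 g/mol; M(MgO) = 40.304 g/mol.
Moles MgO per formula unit = 3.40 Mg ÷ 1 = 3.4000.
MgO fraction = (3.4000 × 40.304) / 862.817 = 137.034/862.817 = 0.1588.

15.88 wt%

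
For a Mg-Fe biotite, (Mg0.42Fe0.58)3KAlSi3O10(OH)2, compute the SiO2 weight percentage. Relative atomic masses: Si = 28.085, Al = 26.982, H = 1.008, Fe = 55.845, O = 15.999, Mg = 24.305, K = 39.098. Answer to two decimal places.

38.18 wt%

Formula mass = 472.134 g/mol.
3 Si → 3.0000 mol SiO2 per formula unit; M(SiO2) = 60.083, so SiO2 mass = 180.249 g.
180.249/472.134 × 100 = 38.18 wt%.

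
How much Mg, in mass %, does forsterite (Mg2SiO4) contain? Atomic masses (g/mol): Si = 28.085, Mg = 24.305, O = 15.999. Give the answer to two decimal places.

M(Mg2SiO4) = 140.691 g/mol.
Mg contributes 2 × 24.305 = 48.610 g per mole.
48.610/140.691 = 0.3455 → 34.55%.

34.55 mass %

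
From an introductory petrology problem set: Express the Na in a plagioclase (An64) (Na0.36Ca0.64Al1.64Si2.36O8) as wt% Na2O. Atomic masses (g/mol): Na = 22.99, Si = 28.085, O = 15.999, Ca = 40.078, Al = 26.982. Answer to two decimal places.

4.09 wt%

Formula mass = 272.449 g/mol.
0.36 Na → 0.1800 mol Na2O per formula unit; M(Na2O) = 61.979, so Na2O mass = 11.156 g.
11.156/272.449 × 100 = 4.09 wt%.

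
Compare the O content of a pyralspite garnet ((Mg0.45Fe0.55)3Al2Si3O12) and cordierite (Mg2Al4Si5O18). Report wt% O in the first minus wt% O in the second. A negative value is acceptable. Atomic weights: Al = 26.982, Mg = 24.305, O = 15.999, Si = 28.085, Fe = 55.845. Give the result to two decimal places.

M((Mg0.45Fe0.55)3Al2Si3O12) = 455.163 g/mol, so wt% O = 191.988/455.163 × 100 = 42.18%.
M(Mg2Al4Si5O18) = 584.945 g/mol, so wt% O = 287.982/584.945 × 100 = 49.23%.
42.18 − 49.23 = -7.05 pp.

-7.05 percentage points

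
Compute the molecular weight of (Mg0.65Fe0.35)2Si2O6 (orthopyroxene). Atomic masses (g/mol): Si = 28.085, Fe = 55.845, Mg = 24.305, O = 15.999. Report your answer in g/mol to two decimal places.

222.85 g/mol

Mg: 1.30 × 24.305 = 31.5965
Fe: 0.70 × 55.845 = 39.0915
Si: 2 × 28.085 = 56.1700
O: 6 × 15.999 = 95.9940
Summing the contributions gives the formula mass.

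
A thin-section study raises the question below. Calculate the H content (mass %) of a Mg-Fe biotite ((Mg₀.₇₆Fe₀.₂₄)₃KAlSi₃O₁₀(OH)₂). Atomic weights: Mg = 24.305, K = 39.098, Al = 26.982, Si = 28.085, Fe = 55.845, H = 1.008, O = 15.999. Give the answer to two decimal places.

0.46 mass %

Molar mass of (Mg₀.₇₆Fe₀.₂₄)₃KAlSi₃O₁₀(OH)₂: 2.28*24.305 + 0.72*55.845 + 1*39.098 + 1*26.982 + 3*28.085 + 12*15.999 + 2*1.008 = 439.963 g/mol.
Mass of H per formula unit: 2 × 1.008 = 2.016 g.
Weight fraction H = 2.016 / 439.963 = 0.0046.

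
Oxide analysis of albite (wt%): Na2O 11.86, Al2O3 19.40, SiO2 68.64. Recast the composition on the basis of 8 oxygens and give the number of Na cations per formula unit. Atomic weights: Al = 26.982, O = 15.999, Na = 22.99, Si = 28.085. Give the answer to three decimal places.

1.005 Na apfu

11.86 wt% Na2O ÷ 61.979 g/mol = 0.19136 mol, giving 0.38272 Na and 0.19136 O.
19.40 wt% Al2O3 ÷ 101.961 g/mol = 0.19027 mol, giving 0.38054 Al and 0.57081 O.
68.64 wt% SiO2 ÷ 60.083 g/mol = 1.14242 mol, giving 1.14242 Si and 2.28484 O.
Oxygen sums to 3.04701; scaling by 8/3.04701 = 2.62552 puts the formula on 8 O.
Na: 0.38272 × 2.62552 = 1.005 atoms per formula unit.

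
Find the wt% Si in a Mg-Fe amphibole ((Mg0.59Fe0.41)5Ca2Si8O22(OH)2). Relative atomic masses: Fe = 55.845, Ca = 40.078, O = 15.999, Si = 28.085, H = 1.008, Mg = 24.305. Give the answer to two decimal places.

Molar mass of (Mg0.59Fe0.41)5Ca2Si8O22(OH)2: 2.95*24.305 + 2.05*55.845 + 2*40.078 + 8*28.085 + 24*15.999 + 2*1.008 = 877.010 g/mol.
Mass of Si per formula unit: 8 × 28.085 = 224.680 g.
Weight fraction Si = 224.680 / 877.010 = 0.2562.

25.62 mass %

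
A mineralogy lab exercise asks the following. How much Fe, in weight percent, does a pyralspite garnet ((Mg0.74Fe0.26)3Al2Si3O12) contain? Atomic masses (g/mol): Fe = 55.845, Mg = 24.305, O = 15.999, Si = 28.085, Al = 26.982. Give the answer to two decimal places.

10.18 weight percent

Formula mass = 2.22×24.305 + 0.78×55.845 + 2×26.982 + 3×28.085 + 12×15.999 = 427.723 g/mol, of which 43.559 g is Fe.
So Fe makes up 43.559/427.723 = 0.1018 of the mass, i.e. 10.18%.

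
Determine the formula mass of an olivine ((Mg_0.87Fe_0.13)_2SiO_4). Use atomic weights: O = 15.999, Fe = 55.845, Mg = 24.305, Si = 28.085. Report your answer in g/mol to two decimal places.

Mg: 1.74 × 24.305 = 42.2907
Fe: 0.26 × 55.845 = 14.5197
Si: 1 × 28.085 = 28.0850
O: 4 × 15.999 = 63.9960
Summing the contributions gives the formula mass.

148.89 g/mol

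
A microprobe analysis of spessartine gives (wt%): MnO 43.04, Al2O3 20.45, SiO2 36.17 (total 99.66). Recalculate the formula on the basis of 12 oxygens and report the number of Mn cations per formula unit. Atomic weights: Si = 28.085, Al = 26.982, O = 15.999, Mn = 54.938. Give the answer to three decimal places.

3.018 Mn apfu

43.04 wt% MnO ÷ 70.937 g/mol = 0.60674 mol, giving 0.60674 Mn and 0.60674 O.
20.45 wt% Al2O3 ÷ 101.961 g/mol = 0.20057 mol, giving 0.40114 Al and 0.60171 O.
36.17 wt% SiO2 ÷ 60.083 g/mol = 0.60200 mol, giving 0.60200 Si and 1.20400 O.
Oxygen sums to 2.41245; scaling by 12/2.41245 = 4.97420 puts the formula on 12 O.
Mn: 0.60674 × 4.97420 = 3.018 atoms per formula unit.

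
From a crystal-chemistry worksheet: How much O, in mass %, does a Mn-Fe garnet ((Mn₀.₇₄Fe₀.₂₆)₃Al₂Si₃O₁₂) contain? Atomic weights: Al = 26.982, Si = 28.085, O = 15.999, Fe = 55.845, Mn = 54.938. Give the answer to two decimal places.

38.73 mass %

M((Mn₀.₇₄Fe₀.₂₆)₃Al₂Si₃O₁₂) = 495.728 g/mol.
O contributes 12 × 15.999 = 191.988 g per mole.
191.988/495.728 = 0.3873 → 38.73%.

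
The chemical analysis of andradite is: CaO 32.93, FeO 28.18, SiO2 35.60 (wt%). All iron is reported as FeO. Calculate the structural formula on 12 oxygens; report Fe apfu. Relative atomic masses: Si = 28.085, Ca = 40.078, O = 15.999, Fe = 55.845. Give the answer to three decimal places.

2.175 Fe apfu

CaO (M=56.077): mol = 0.58723; Ca = 0.58723, O = 0.58723.
FeO (M=71.844): mol = 0.39224; Fe = 0.39224, O = 0.39224.
SiO2 (M=60.083): mol = 0.59251; Si = 0.59251, O = 1.18502.
ΣO = 2.16449; factor = 12/ΣO = 5.54403.
Fe apfu = 0.39224 × 5.54403 = 2.175.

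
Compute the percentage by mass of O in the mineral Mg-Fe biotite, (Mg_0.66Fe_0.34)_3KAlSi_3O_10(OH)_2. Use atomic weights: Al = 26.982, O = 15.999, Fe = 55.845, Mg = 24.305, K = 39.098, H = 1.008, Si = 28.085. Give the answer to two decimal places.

Molar mass of (Mg_0.66Fe_0.34)_3KAlSi_3O_10(OH)_2: 1.98*24.305 + 1.02*55.845 + 1*39.098 + 1*26.982 + 3*28.085 + 12*15.999 + 2*1.008 = 449.425 g/mol.
Mass of O per formula unit: 12 × 15.999 = 191.988 g.
Weight fraction O = 191.988 / 449.425 = 0.4272.

42.72 mass %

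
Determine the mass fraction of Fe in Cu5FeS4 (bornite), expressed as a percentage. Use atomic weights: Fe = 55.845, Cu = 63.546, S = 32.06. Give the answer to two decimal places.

Molar mass of Cu5FeS4: 5×63.546 + 1×55.845 + 4×32.06 = 501.815 g/mol.
Mass of Fe per formula unit: 1 × 55.845 = 55.845 g.
Weight fraction Fe = 55.845 / 501.815 = 0.1113.

11.13 weight percent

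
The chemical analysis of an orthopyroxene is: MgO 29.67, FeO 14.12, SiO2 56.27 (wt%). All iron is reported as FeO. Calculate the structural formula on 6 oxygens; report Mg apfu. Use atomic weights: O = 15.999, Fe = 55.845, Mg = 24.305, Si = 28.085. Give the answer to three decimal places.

MgO (M=40.304): mol = 0.73616; Mg = 0.73616, O = 0.73616.
FeO (M=71.844): mol = 0.19654; Fe = 0.19654, O = 0.19654.
SiO2 (M=60.083): mol = 0.93654; Si = 0.93654, O = 1.87308.
ΣO = 2.80578; factor = 6/ΣO = 2.13844.
Mg apfu = 0.73616 × 2.13844 = 1.574.

1.574 Mg apfu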